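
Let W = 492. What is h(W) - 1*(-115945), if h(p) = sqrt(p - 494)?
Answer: 115945 + I*sqrt(2) ≈ 1.1595e+5 + 1.4142*I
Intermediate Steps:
h(p) = sqrt(-494 + p)
h(W) - 1*(-115945) = sqrt(-494 + 492) - 1*(-115945) = sqrt(-2) + 115945 = I*sqrt(2) + 115945 = 115945 + I*sqrt(2)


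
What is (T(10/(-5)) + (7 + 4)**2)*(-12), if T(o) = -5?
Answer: -1392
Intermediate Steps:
(T(10/(-5)) + (7 + 4)**2)*(-12) = (-5 + (7 + 4)**2)*(-12) = (-5 + 11**2)*(-12) = (-5 + 121)*(-12) = 116*(-12) = -1392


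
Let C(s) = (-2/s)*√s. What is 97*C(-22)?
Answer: 97*I*√22/11 ≈ 41.361*I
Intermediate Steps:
C(s) = -2/√s
97*C(-22) = 97*(-(-1)*I*√22/11) = 97*(I*√22/11) = 97*I*√22/11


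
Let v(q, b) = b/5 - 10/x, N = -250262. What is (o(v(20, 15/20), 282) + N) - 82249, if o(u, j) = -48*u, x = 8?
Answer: -1662291/5 ≈ -3.3246e+5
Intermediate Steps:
v(q, b) = -5/4 + b/5 (v(q, b) = b/5 - 10/8 = b*(⅕) - 10*⅛ = b/5 - 5/4 = -5/4 + b/5)
(o(v(20, 15/20), 282) + N) - 82249 = (-48*(-5/4 + (15/20)/5) - 250262) - 82249 = (-48*(-5/4 + (15*(1/20))/5) - 250262) - 82249 = (-48*(-5/4 + (⅕)*(¾)) - 250262) - 82249 = (-48*(-5/4 + 3/20) - 250262) - 82249 = (-48*(-11/10) - 250262) - 82249 = (264/5 - 250262) - 82249 = -1251046/5 - 82249 = -1662291/5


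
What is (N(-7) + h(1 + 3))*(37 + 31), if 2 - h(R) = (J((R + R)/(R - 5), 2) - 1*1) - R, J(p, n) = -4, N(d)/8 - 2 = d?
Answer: -1972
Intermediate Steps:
N(d) = 16 + 8*d
h(R) = 7 + R (h(R) = 2 - ((-4 - 1*1) - R) = 2 - ((-4 - 1) - R) = 2 - (-5 - R) = 2 + (5 + R) = 7 + R)
(N(-7) + h(1 + 3))*(37 + 31) = ((16 + 8*(-7)) + (7 + (1 + 3)))*(37 + 31) = ((16 - 56) + (7 + 4))*68 = (-40 + 11)*68 = -29*68 = -1972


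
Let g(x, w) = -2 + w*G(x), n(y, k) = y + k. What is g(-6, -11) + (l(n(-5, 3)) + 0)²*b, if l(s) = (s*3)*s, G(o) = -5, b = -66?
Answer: -9451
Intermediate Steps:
n(y, k) = k + y
l(s) = 3*s² (l(s) = (3*s)*s = 3*s²)
g(x, w) = -2 - 5*w (g(x, w) = -2 + w*(-5) = -2 - 5*w)
g(-6, -11) + (l(n(-5, 3)) + 0)²*b = (-2 - 5*(-11)) + (3*(3 - 5)² + 0)²*(-66) = (-2 + 55) + (3*(-2)² + 0)²*(-66) = 53 + (3*4 + 0)²*(-66) = 53 + (12 + 0)²*(-66) = 53 + 12²*(-66) = 53 + 144*(-66) = 53 - 9504 = -9451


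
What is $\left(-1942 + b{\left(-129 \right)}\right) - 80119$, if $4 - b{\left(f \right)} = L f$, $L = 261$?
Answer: $-48388$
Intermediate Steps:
$b{\left(f \right)} = 4 - 261 f$
$\left(-1942 + b{\left(-129 \right)}\right) - 80119 = \left(-1942 + \left(4 - -33669\right)\right) - 80119 = \left(-1942 + \left(4 + 33669\right)\right) - 80119 = \left(-1942 + 33673\right) - 80119 = 31731 - 80119 = -48388$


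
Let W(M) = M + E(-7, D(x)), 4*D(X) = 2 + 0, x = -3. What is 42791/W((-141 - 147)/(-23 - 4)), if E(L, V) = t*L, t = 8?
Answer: -128373/136 ≈ -943.92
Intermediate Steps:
D(X) = ½ (D(X) = (2 + 0)/4 = (¼)*2 = ½)
E(L, V) = 8*L
W(M) = -56 + M (W(M) = M + 8*(-7) = M - 56 = -56 + M)
42791/W((-141 - 147)/(-23 - 4)) = 42791/(-56 + (-141 - 147)/(-23 - 4)) = 42791/(-56 - 288/(-27)) = 42791/(-56 - 288*(-1/27)) = 42791/(-56 + 32/3) = 42791/(-136/3) = 42791*(-3/136) = -128373/136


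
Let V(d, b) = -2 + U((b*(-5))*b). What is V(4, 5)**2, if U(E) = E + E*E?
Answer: 240188004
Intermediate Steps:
U(E) = E + E**2
V(d, b) = -2 - 5*b**2*(1 - 5*b**2) (V(d, b) = -2 + ((b*(-5))*b)*(1 + (b*(-5))*b) = -2 + ((-5*b)*b)*(1 + (-5*b)*b) = -2 + (-5*b**2)*(1 - 5*b**2) = -2 - 5*b**2*(1 - 5*b**2))
V(4, 5)**2 = (-2 - 5*5**2 + 25*5**4)**2 = (-2 - 5*25 + 25*625)**2 = (-2 - 125 + 15625)**2 = 15498**2 = 240188004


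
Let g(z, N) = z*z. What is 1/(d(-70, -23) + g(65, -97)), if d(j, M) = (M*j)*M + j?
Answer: -1/32875 ≈ -3.0418e-5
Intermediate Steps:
g(z, N) = z**2
d(j, M) = j + j*M**2 (d(j, M) = j*M**2 + j = j + j*M**2)
1/(d(-70, -23) + g(65, -97)) = 1/(-70*(1 + (-23)**2) + 65**2) = 1/(-70*(1 + 529) + 4225) = 1/(-70*530 + 4225) = 1/(-37100 + 4225) = 1/(-32875) = -1/32875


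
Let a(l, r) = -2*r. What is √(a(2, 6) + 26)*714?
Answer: 714*√14 ≈ 2671.5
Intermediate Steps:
√(a(2, 6) + 26)*714 = √(-2*6 + 26)*714 = √(-12 + 26)*714 = √14*714 = 714*√14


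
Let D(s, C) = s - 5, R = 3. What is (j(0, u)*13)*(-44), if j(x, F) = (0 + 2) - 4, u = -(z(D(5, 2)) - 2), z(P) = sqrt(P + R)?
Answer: 1144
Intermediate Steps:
D(s, C) = -5 + s
z(P) = sqrt(3 + P) (z(P) = sqrt(P + 3) = sqrt(3 + P))
u = 2 - sqrt(3) (u = -(sqrt(3 + (-5 + 5)) - 2) = -(sqrt(3 + 0) - 2) = -(sqrt(3) - 2) = -(-2 + sqrt(3)) = 2 - sqrt(3) ≈ 0.26795)
j(x, F) = -2 (j(x, F) = 2 - 4 = -2)
(j(0, u)*13)*(-44) = -2*13*(-44) = -26*(-44) = 1144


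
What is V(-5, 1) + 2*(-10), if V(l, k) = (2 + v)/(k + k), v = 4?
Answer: -17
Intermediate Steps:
V(l, k) = 3/k (V(l, k) = (2 + 4)/(k + k) = 6/((2*k)) = 6*(1/(2*k)) = 3/k)
V(-5, 1) + 2*(-10) = 3/1 + 2*(-10) = 3*1 - 20 = 3 - 20 = -17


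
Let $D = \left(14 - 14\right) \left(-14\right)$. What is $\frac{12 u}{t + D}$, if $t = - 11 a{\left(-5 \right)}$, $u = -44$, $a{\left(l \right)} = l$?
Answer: $- \frac{48}{5} \approx -9.6$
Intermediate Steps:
$D = 0$ ($D = 0 \left(-14\right) = 0$)
$t = 55$ ($t = \left(-11\right) \left(-5\right) = 55$)
$\frac{12 u}{t + D} = \frac{12 \left(-44\right)}{55 + 0} = - \frac{528}{55} = \left(-528\right) \frac{1}{55} = - \frac{48}{5}$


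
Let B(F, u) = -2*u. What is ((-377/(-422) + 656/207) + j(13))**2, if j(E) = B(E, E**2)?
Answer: 850934464149961/7630721316 ≈ 1.1151e+5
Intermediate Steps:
j(E) = -2*E**2
((-377/(-422) + 656/207) + j(13))**2 = ((-377/(-422) + 656/207) - 2*13**2)**2 = ((-377*(-1/422) + 656*(1/207)) - 2*169)**2 = ((377/422 + 656/207) - 338)**2 = (354871/87354 - 338)**2 = (-29170781/87354)**2 = 850934464149961/7630721316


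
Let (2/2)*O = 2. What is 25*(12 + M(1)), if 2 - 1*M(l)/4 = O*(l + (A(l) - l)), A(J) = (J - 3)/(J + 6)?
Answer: 3900/7 ≈ 557.14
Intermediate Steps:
O = 2
A(J) = (-3 + J)/(6 + J)
M(l) = 8 - 8*(-3 + l)/(6 + l) (M(l) = 8 - 8*(l + ((-3 + l)/(6 + l) - l)) = 8 - 8*(l + (-l + (-3 + l)/(6 + l))) = 8 - 8*(-3 + l)/(6 + l))
25*(12 + M(1)) = 25*(12 + 72/(6 + 1)) = 25*(12 + 72/7) = 25*(156/7) = 3900/7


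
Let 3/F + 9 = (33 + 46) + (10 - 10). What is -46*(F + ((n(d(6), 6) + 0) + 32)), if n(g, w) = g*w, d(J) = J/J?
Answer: -61249/35 ≈ -1750.0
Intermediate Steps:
d(J) = 1
F = 3/70 (F = 3/(-9 + ((33 + 46) + (10 - 10))) = 3/(-9 + (79 + 0)) = 3/(-9 + 79) = 3/70 ≈ 0.042857)
-46*(F + ((n(d(6), 6) + 0) + 32)) = -46*(3/70 + ((1*6 + 0) + 32)) = -46*(3/70 + ((6 + 0) + 32)) = -46*(3/70 + (6 + 32)) = -46*(3/70 + 38) = -46*2663/70 = -61249/35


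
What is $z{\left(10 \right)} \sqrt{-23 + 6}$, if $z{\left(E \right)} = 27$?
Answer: $27 i \sqrt{17} \approx 111.32 i$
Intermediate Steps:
$z{\left(10 \right)} \sqrt{-23 + 6} = 27 \sqrt{-23 + 6} = 27 \sqrt{-17} = 27 i \sqrt{17}$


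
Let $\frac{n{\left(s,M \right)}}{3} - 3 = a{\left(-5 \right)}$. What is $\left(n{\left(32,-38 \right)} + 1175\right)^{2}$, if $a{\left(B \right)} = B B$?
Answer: $1585081$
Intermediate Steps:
$a{\left(B \right)} = B^{2}$
$n{\left(s,M \right)} = 84$ ($n{\left(s,M \right)} = 9 + 3 \left(-5\right)^{2} = 9 + 3 \cdot 25 = 9 + 75 = 84$)
$\left(n{\left(32,-38 \right)} + 1175\right)^{2} = \left(84 + 1175\right)^{2} = 1259^{2} = 1585081$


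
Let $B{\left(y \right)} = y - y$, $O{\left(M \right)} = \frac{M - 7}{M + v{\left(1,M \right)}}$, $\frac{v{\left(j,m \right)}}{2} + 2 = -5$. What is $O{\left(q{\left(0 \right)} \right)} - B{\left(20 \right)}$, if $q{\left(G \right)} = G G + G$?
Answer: $\frac{1}{2} \approx 0.5$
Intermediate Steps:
$v{\left(j,m \right)} = -14$ ($v{\left(j,m \right)} = -4 + 2 \left(-5\right) = -4 - 10 = -14$)
$q{\left(G \right)} = G + G^{2}$ ($q{\left(G \right)} = G^{2} + G = G + G^{2}$)
$O{\left(M \right)} = \frac{-7 + M}{-14 + M}$ ($O{\left(M \right)} = \frac{M - 7}{M - 14} = \frac{-7 + M}{-14 + M}$)
$B{\left(y \right)} = 0$
$O{\left(q{\left(0 \right)} \right)} - B{\left(20 \right)} = \frac{-7 + 0 \left(1 + 0\right)}{-14 + 0 \left(1 + 0\right)} - 0 = \frac{-7 + 0 \cdot 1}{-14 + 0 \cdot 1} + 0 = \frac{-7 + 0}{-14 + 0} + 0 = \frac{1}{-14} \left(-7\right) + 0 = \left(- \frac{1}{14}\right) \left(-7\right) + 0 = \frac{1}{2} + 0 = \frac{1}{2}$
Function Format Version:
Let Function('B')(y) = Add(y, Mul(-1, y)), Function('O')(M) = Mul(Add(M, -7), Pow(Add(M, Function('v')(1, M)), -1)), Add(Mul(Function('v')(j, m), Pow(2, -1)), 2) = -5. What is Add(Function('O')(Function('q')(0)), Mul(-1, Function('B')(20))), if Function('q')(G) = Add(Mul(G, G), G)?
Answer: Rational(1, 2) ≈ 0.50000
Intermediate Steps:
Function('v')(j, m) = -14 (Function('v')(j, m) = Add(-4, Mul(2, -5)) = Add(-4, -10) = -14)
Function('q')(G) = Add(G, Pow(G, 2)) (Function('q')(G) = Add(Pow(G, 2), G) = Add(G, Pow(G, 2)))
Function('O')(M) = Mul(Pow(Add(-14, M), -1), Add(-7, M)) (Function('O')(M) = Mul(Add(M, -7), Pow(Add(M, -14), -1)) = Mul(Add(-7, M), Pow(Add(-14, M), -1)) = Mul(Pow(Add(-14, M), -1), Add(-7, M)))
Function('B')(y) = 0
Add(Function('O')(Function('q')(0)), Mul(-1, Function('B')(20))) = Add(Mul(Pow(Add(-14, Mul(0, Add(1, 0))), -1), Add(-7, Mul(0, Add(1, 0)))), Mul(-1, 0)) = Add(Mul(Pow(Add(-14, Mul(0, 1)), -1), Add(-7, Mul(0, 1))), 0) = Add(Mul(Pow(Add(-14, 0), -1), Add(-7, 0)), 0) = Add(Mul(Pow(-14, -1), -7), 0) = Add(Mul(Rational(-1, 14), -7), 0) = Add(Rational(1, 2), 0) = Rational(1, 2)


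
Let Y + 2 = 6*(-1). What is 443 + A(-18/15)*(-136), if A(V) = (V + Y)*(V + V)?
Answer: -63997/25 ≈ -2559.9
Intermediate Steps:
Y = -8 (Y = -2 + 6*(-1) = -2 - 6 = -8)
A(V) = 2*V*(-8 + V) (A(V) = (V - 8)*(V + V) = (-8 + V)*(2*V) = 2*V*(-8 + V))
443 + A(-18/15)*(-136) = 443 + (2*(-18/15)*(-8 - 18/15))*(-136) = 443 + (2*(-18*1/15)*(-8 - 18*1/15))*(-136) = 443 + (2*(-6/5)*(-8 - 6/5))*(-136) = 443 + (2*(-6/5)*(-46/5))*(-136) = 443 + (552/25)*(-136) = 443 - 75072/25 = -63997/25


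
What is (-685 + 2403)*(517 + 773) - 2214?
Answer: 2214006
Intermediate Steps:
(-685 + 2403)*(517 + 773) - 2214 = 1718*1290 - 2214 = 2216220 - 2214 = 2214006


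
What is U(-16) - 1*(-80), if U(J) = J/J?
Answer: 81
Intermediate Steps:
U(J) = 1
U(-16) - 1*(-80) = 1 - 1*(-80) = 1 + 80 = 81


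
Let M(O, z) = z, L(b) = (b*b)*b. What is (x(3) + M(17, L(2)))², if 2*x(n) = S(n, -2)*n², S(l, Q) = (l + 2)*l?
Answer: 22801/4 ≈ 5700.3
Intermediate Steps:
L(b) = b³ (L(b) = b²*b = b³)
S(l, Q) = l*(2 + l) (S(l, Q) = (2 + l)*l = l*(2 + l))
x(n) = n³*(2 + n)/2 (x(n) = ((n*(2 + n))*n²)/2 = (n³*(2 + n))/2 = n³*(2 + n)/2)
(x(3) + M(17, L(2)))² = ((½)*3³*(2 + 3) + 2³)² = ((½)*27*5 + 8)² = (135/2 + 8)² = (151/2)² = 22801/4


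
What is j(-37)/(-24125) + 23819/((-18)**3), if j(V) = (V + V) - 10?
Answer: -574143487/140697000 ≈ -4.0807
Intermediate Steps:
j(V) = -10 + 2*V (j(V) = 2*V - 10 = -10 + 2*V)
j(-37)/(-24125) + 23819/((-18)**3) = (-10 + 2*(-37))/(-24125) + 23819/((-18)**3) = (-10 - 74)*(-1/24125) + 23819/(-5832) = -84*(-1/24125) + 23819*(-1/5832) = 84/24125 - 23819/5832 = -574143487/140697000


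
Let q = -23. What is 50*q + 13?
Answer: -1137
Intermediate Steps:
50*q + 13 = 50*(-23) + 13 = -1150 + 13 = -1137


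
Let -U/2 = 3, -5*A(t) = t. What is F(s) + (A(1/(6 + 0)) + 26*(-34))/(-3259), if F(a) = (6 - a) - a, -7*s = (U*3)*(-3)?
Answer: 14851147/684390 ≈ 21.700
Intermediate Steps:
A(t) = -t/5
U = -6 (U = -2*3 = -6)
s = -54/7 (s = -(-6*3)*(-3)/7 = -(-18)*(-3)/7 = -⅐*54 = -54/7 ≈ -7.7143)
F(a) = 6 - 2*a
F(s) + (A(1/(6 + 0)) + 26*(-34))/(-3259) = (6 - 2*(-54/7)) + (-1/(5*(6 + 0)) + 26*(-34))/(-3259) = (6 + 108/7) + (-⅕/6 - 884)*(-1/3259) = 150/7 + (-⅕*⅙ - 884)*(-1/3259) = 150/7 + (-1/30 - 884)*(-1/3259) = 150/7 - 26521/30*(-1/3259) = 150/7 + 26521/97770 = 14851147/684390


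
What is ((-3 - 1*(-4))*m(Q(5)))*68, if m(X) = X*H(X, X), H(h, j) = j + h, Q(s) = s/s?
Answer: 136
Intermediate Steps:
Q(s) = 1
H(h, j) = h + j
m(X) = 2*X² (m(X) = X*(X + X) = X*(2*X) = 2*X²)
((-3 - 1*(-4))*m(Q(5)))*68 = ((-3 - 1*(-4))*(2*1²))*68 = ((-3 + 4)*(2*1))*68 = (1*2)*68 = 2*68 = 136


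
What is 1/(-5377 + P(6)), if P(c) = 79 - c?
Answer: -1/5304 ≈ -0.00018854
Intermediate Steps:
1/(-5377 + P(6)) = 1/(-5377 + (79 - 1*6)) = 1/(-5377 + (79 - 6)) = 1/(-5377 + 73) = 1/(-5304) = -1/5304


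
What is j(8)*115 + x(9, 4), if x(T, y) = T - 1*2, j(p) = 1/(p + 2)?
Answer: 37/2 ≈ 18.500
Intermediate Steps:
j(p) = 1/(2 + p)
x(T, y) = -2 + T (x(T, y) = T - 2 = -2 + T)
j(8)*115 + x(9, 4) = 115/(2 + 8) + (-2 + 9) = 115/10 + 7 = (⅒)*115 + 7 = 23/2 + 7 = 37/2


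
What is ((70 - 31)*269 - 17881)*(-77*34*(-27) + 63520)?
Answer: -991782340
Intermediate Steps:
((70 - 31)*269 - 17881)*(-77*34*(-27) + 63520) = (39*269 - 17881)*(-2618*(-27) + 63520) = (10491 - 17881)*(70686 + 63520) = -7390*134206 = -991782340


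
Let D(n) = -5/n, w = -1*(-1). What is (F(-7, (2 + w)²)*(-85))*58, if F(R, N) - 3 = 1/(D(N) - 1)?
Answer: -81345/7 ≈ -11621.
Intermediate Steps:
w = 1
F(R, N) = 3 + 1/(-1 - 5/N) (F(R, N) = 3 + 1/(-5/N - 1) = 3 + 1/(-1 - 5/N))
(F(-7, (2 + w)²)*(-85))*58 = (((15 + 2*(2 + 1)²)/(5 + (2 + 1)²))*(-85))*58 = (((15 + 2*3²)/(5 + 3²))*(-85))*58 = (((15 + 2*9)/(5 + 9))*(-85))*58 = (((15 + 18)/14)*(-85))*58 = (((1/14)*33)*(-85))*58 = ((33/14)*(-85))*58 = -2805/14*58 = -81345/7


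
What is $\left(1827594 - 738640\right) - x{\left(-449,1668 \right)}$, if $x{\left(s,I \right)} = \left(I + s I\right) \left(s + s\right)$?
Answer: $-669954118$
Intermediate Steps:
$x{\left(s,I \right)} = 2 s \left(I + I s\right)$ ($x{\left(s,I \right)} = \left(I + I s\right) 2 s = 2 s \left(I + I s\right)$)
$\left(1827594 - 738640\right) - x{\left(-449,1668 \right)} = \left(1827594 - 738640\right) - 2 \cdot 1668 \left(-449\right) \left(1 - 449\right) = 1088954 - 2 \cdot 1668 \left(-449\right) \left(-448\right) = 1088954 - 671043072 = -669954118$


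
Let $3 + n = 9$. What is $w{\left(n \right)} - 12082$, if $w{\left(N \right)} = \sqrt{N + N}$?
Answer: $-12082 + 2 \sqrt{3} \approx -12079.0$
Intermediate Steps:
$n = 6$ ($n = -3 + 9 = 6$)
$w{\left(N \right)} = \sqrt{2} \sqrt{N}$ ($w{\left(N \right)} = \sqrt{2 N} = \sqrt{2} \sqrt{N}$)
$w{\left(n \right)} - 12082 = \sqrt{2} \sqrt{6} - 12082 = 2 \sqrt{3} - 12082 = -12082 + 2 \sqrt{3}$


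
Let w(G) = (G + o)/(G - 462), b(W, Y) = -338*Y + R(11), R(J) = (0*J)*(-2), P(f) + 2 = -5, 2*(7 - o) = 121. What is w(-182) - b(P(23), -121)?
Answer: -52676153/1288 ≈ -40898.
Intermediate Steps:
o = -107/2 (o = 7 - ½*121 = 7 - 121/2 = -107/2 ≈ -53.500)
P(f) = -7 (P(f) = -2 - 5 = -7)
R(J) = 0 (R(J) = 0*(-2) = 0)
b(W, Y) = -338*Y (b(W, Y) = -338*Y + 0 = -338*Y)
w(G) = (-107/2 + G)/(-462 + G) (w(G) = (G - 107/2)/(G - 462) = (-107/2 + G)/(-462 + G))
w(-182) - b(P(23), -121) = (-107/2 - 182)/(-462 - 182) - (-338)*(-121) = -471/2/(-644) - 1*40898 = -1/644*(-471/2) - 40898 = 471/1288 - 40898 = -52676153/1288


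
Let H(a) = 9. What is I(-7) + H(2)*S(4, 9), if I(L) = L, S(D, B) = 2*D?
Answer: 65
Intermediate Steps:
I(-7) + H(2)*S(4, 9) = -7 + 9*(2*4) = -7 + 9*8 = -7 + 72 = 65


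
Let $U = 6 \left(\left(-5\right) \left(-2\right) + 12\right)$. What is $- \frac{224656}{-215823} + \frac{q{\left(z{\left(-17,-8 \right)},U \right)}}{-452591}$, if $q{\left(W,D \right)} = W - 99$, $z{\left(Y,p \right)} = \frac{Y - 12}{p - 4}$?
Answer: $\frac{135597504801}{130239396524} \approx 1.0411$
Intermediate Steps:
$U = 132$ ($U = 6 \left(10 + 12\right) = 6 \cdot 22 = 132$)
$z{\left(Y,p \right)} = \frac{-12 + Y}{-4 + p}$
$q{\left(W,D \right)} = -99 + W$
$- \frac{224656}{-215823} + \frac{q{\left(z{\left(-17,-8 \right)},U \right)}}{-452591} = - \frac{224656}{-215823} + \frac{-99 + \frac{-12 - 17}{-4 - 8}}{-452591} = \left(-224656\right) \left(- \frac{1}{215823}\right) + \left(-99 + \frac{1}{-12} \left(-29\right)\right) \left(- \frac{1}{452591}\right) = \frac{224656}{215823} + \left(-99 - - \frac{29}{12}\right) \left(- \frac{1}{452591}\right) = \frac{224656}{215823} + \left(-99 + \frac{29}{12}\right) \left(- \frac{1}{452591}\right) = \frac{224656}{215823} - - \frac{1159}{5431092} = \frac{224656}{215823} + \frac{1159}{5431092} = \frac{135597504801}{130239396524}$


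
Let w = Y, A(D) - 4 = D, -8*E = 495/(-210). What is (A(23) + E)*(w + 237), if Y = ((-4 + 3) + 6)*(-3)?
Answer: 339327/56 ≈ 6059.4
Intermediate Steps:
E = 33/112 (E = -495/(8*(-210)) = -495*(-1)/(8*210) = -⅛*(-33/14) = 33/112 ≈ 0.29464)
A(D) = 4 + D
Y = -15 (Y = (-1 + 6)*(-3) = 5*(-3) = -15)
w = -15
(A(23) + E)*(w + 237) = ((4 + 23) + 33/112)*(-15 + 237) = (27 + 33/112)*222 = (3057/112)*222 = 339327/56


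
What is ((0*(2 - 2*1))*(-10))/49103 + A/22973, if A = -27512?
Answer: -27512/22973 ≈ -1.1976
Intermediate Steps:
((0*(2 - 2*1))*(-10))/49103 + A/22973 = ((0*(2 - 2*1))*(-10))/49103 - 27512/22973 = ((0*(2 - 2))*(-10))*(1/49103) - 27512*1/22973 = ((0*0)*(-10))*(1/49103) - 27512/22973 = (0*(-10))*(1/49103) - 27512/22973 = 0*(1/49103) - 27512/22973 = 0 - 27512/22973 = -27512/22973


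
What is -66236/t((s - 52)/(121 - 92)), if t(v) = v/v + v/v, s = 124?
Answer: -33118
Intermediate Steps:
t(v) = 2 (t(v) = 1 + 1 = 2)
-66236/t((s - 52)/(121 - 92)) = -66236/2 = -66236*1/2 = -33118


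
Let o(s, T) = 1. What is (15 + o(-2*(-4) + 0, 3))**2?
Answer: 256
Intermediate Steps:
(15 + o(-2*(-4) + 0, 3))**2 = (15 + 1)**2 = 16**2 = 256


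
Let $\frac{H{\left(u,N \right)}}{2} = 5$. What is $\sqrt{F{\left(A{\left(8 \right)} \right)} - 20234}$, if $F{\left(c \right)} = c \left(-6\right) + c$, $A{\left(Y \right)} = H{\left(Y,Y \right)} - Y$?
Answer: $2 i \sqrt{5061} \approx 142.28 i$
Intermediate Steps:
$H{\left(u,N \right)} = 10$ ($H{\left(u,N \right)} = 2 \cdot 5 = 10$)
$A{\left(Y \right)} = 10 - Y$
$F{\left(c \right)} = - 5 c$ ($F{\left(c \right)} = - 6 c + c = - 5 c$)
$\sqrt{F{\left(A{\left(8 \right)} \right)} - 20234} = \sqrt{- 5 \left(10 - 8\right) - 20234} = \sqrt{\left(-5\right) 2 - 20234} = \sqrt{-10 - 20234} = \sqrt{-20244} = 2 i \sqrt{5061}$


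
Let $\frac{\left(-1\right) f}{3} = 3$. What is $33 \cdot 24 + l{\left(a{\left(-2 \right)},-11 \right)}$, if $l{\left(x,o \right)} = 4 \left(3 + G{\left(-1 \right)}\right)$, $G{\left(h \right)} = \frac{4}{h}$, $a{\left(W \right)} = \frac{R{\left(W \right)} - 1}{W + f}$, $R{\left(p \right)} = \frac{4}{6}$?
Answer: $788$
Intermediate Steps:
$R{\left(p \right)} = \frac{2}{3}$ ($R{\left(p \right)} = 4 \cdot \frac{1}{6} = \frac{2}{3}$)
$f = -9$ ($f = \left(-3\right) 3 = -9$)
$a{\left(W \right)} = - \frac{1}{3 \left(-9 + W\right)}$ ($a{\left(W \right)} = \frac{\frac{2}{3} - 1}{W - 9} = - \frac{1}{3 \left(-9 + W\right)}$)
$l{\left(x,o \right)} = -4$ ($l{\left(x,o \right)} = 4 \left(3 + \frac{4}{-1}\right) = 4 \left(3 + 4 \left(-1\right)\right) = 4 \left(3 - 4\right) = 4 \left(-1\right) = -4$)
$33 \cdot 24 + l{\left(a{\left(-2 \right)},-11 \right)} = 33 \cdot 24 - 4 = 792 - 4 = 788$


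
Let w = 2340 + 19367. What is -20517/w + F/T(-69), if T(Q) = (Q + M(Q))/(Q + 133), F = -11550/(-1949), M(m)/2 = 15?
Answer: -838349147/78570037 ≈ -10.670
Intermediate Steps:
M(m) = 30 (M(m) = 2*15 = 30)
w = 21707
F = 11550/1949 (F = -11550*(-1/1949) = 11550/1949 ≈ 5.9261)
T(Q) = (30 + Q)/(133 + Q) (T(Q) = (Q + 30)/(Q + 133) = (30 + Q)/(133 + Q))
-20517/w + F/T(-69) = -20517/21707 + 11550/(1949*(((30 - 69)/(133 - 69)))) = -20517*1/21707 + 11550/(1949*((-39/64))) = -2931/3101 + 11550/(1949*(((1/64)*(-39)))) = -2931/3101 + 11550/(1949*(-39/64)) = -2931/3101 + (11550/1949)*(-64/39) = -2931/3101 - 246400/25337 = -838349147/78570037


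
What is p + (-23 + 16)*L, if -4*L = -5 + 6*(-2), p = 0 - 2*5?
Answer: -159/4 ≈ -39.750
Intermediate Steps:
p = -10 (p = 0 - 10 = -10)
L = 17/4 (L = -(-5 + 6*(-2))/4 = -(-5 - 12)/4 = -¼*(-17) = 17/4 ≈ 4.2500)
p + (-23 + 16)*L = -10 + (-23 + 16)*(17/4) = -10 - 7*17/4 = -10 - 119/4 = -159/4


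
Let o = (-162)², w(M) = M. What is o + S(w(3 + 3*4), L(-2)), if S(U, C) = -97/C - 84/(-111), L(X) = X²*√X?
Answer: 971056/37 + 97*I*√2/8 ≈ 26245.0 + 17.147*I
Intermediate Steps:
L(X) = X^(5/2)
S(U, C) = 28/37 - 97/C (S(U, C) = -97/C - 84*(-1/111) = -97/C + 28/37 = 28/37 - 97/C)
o = 26244
o + S(w(3 + 3*4), L(-2)) = 26244 + (28/37 - 97*(-I*√2/8)) = 26244 + (28/37 - (-97)*I*√2/8) = 26244 + (28/37 + 97*I*√2/8) = 971056/37 + 97*I*√2/8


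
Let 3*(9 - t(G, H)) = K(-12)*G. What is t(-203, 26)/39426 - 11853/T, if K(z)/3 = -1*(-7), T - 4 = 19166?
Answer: -8146357/13996230 ≈ -0.58204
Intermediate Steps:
T = 19170 (T = 4 + 19166 = 19170)
K(z) = 21 (K(z) = 3*(-1*(-7)) = 3*7 = 21)
t(G, H) = 9 - 7*G
t(-203, 26)/39426 - 11853/T = (9 - 7*(-203))/39426 - 11853/19170 = (9 + 1421)*(1/39426) - 11853*1/19170 = 1430*(1/39426) - 439/710 = 715/19713 - 439/710 = -8146357/13996230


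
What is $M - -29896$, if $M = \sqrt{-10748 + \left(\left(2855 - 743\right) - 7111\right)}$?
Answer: $29896 + i \sqrt{15747} \approx 29896.0 + 125.49 i$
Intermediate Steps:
$M = i \sqrt{15747}$ ($M = \sqrt{-10748 + \left(2112 - 7111\right)} = \sqrt{-10748 - 4999} = \sqrt{-15747} = i \sqrt{15747} \approx 125.49 i$)
$M - -29896 = i \sqrt{15747} - -29896 = i \sqrt{15747} + 29896 = 29896 + i \sqrt{15747}$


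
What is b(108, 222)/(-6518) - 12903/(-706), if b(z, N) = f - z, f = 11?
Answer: 21042559/1150427 ≈ 18.291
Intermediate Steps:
b(z, N) = 11 - z
b(108, 222)/(-6518) - 12903/(-706) = (11 - 1*108)/(-6518) - 12903/(-706) = (11 - 108)*(-1/6518) - 12903*(-1/706) = -97*(-1/6518) + 12903/706 = 97/6518 + 12903/706 = 21042559/1150427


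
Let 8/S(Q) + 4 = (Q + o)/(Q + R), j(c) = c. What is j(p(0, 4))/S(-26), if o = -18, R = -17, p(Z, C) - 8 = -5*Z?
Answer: -128/43 ≈ -2.9767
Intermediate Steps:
p(Z, C) = 8 - 5*Z
S(Q) = 8/(-4 + (-18 + Q)/(-17 + Q)) (S(Q) = 8/(-4 + (Q - 18)/(Q - 17)) = 8/(-4 + (-18 + Q)/(-17 + Q)))
j(p(0, 4))/S(-26) = (8 - 5*0)/((8*(17 - 1*(-26))/(-50 + 3*(-26)))) = (8 + 0)/((8*(17 + 26)/(-50 - 78))) = 8/((8*43/(-128))) = 8/((8*(-1/128)*43)) = 8/(-43/16) = 8*(-16/43) = -128/43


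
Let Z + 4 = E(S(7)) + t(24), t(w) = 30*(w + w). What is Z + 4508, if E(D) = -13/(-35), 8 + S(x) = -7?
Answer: 208053/35 ≈ 5944.4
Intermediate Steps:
S(x) = -15 (S(x) = -8 - 7 = -15)
t(w) = 60*w (t(w) = 30*(2*w) = 60*w)
E(D) = 13/35 (E(D) = -13*(-1/35) = 13/35)
Z = 50273/35 (Z = -4 + (13/35 + 60*24) = -4 + (13/35 + 1440) = -4 + 50413/35 = 50273/35 ≈ 1436.4)
Z + 4508 = 50273/35 + 4508 = 208053/35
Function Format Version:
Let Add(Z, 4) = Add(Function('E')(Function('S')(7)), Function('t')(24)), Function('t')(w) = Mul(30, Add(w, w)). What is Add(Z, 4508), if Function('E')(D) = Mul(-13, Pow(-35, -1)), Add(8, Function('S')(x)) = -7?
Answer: Rational(208053, 35) ≈ 5944.4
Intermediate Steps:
Function('S')(x) = -15 (Function('S')(x) = Add(-8, -7) = -15)
Function('t')(w) = Mul(60, w) (Function('t')(w) = Mul(30, Mul(2, w)) = Mul(60, w))
Function('E')(D) = Rational(13, 35) (Function('E')(D) = Mul(-13, Rational(-1, 35)) = Rational(13, 35))
Z = Rational(50273, 35) (Z = Add(-4, Add(Rational(13, 35), Mul(60, 24))) = Add(-4, Add(Rational(13, 35), 1440)) = Add(-4, Rational(50413, 35)) = Rational(50273, 35) ≈ 1436.4)
Add(Z, 4508) = Add(Rational(50273, 35), 4508) = Rational(208053, 35)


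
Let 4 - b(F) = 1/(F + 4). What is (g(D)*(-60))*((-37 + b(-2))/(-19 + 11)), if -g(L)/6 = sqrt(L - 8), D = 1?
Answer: 3015*I*sqrt(7)/2 ≈ 3988.5*I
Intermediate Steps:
b(F) = 4 - 1/(4 + F) (b(F) = 4 - 1/(F + 4) = 4 - 1/(4 + F))
g(L) = -6*sqrt(-8 + L) (g(L) = -6*sqrt(L - 8) = -6*sqrt(-8 + L))
(g(D)*(-60))*((-37 + b(-2))/(-19 + 11)) = (-6*sqrt(-8 + 1)*(-60))*((-37 + (15 + 4*(-2))/(4 - 2))/(-19 + 11)) = (-6*I*sqrt(7)*(-60))*((-37 + (15 - 8)/2)/(-8)) = (-6*I*sqrt(7)*(-60))*((-37 + (1/2)*7)*(-1/8)) = (-6*I*sqrt(7)*(-60))*((-37 + 7/2)*(-1/8)) = (360*I*sqrt(7))*(-67/2*(-1/8)) = (360*I*sqrt(7))*(67/16) = 3015*I*sqrt(7)/2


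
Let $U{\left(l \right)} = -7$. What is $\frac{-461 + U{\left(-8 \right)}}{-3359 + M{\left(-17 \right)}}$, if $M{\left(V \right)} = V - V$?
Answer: $\frac{468}{3359} \approx 0.13933$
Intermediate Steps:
$M{\left(V \right)} = 0$
$\frac{-461 + U{\left(-8 \right)}}{-3359 + M{\left(-17 \right)}} = \frac{-461 - 7}{-3359 + 0} = - \frac{468}{-3359} = \left(-468\right) \left(- \frac{1}{3359}\right) = \frac{468}{3359}$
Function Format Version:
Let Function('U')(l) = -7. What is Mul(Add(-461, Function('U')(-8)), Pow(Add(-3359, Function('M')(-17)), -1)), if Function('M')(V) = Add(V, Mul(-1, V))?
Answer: Rational(468, 3359) ≈ 0.13933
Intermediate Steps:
Function('M')(V) = 0
Mul(Add(-461, Function('U')(-8)), Pow(Add(-3359, Function('M')(-17)), -1)) = Mul(Add(-461, -7), Pow(Add(-3359, 0), -1)) = Mul(-468, Pow(-3359, -1)) = Mul(-468, Rational(-1, 3359)) = Rational(468, 3359)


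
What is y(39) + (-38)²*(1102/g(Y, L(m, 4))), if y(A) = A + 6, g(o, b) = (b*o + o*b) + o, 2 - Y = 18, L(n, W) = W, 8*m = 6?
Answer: -198101/18 ≈ -11006.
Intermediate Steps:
m = ¾ (m = (⅛)*6 = ¾ ≈ 0.75000)
Y = -16 (Y = 2 - 1*18 = 2 - 18 = -16)
g(o, b) = o + 2*b*o (g(o, b) = (b*o + b*o) + o = 2*b*o + o = o + 2*b*o)
y(A) = 6 + A
y(39) + (-38)²*(1102/g(Y, L(m, 4))) = (6 + 39) + (-38)²*(1102/((-16*(1 + 2*4)))) = 45 + 1444*(1102/((-16*(1 + 8)))) = 45 + 1444*(1102/((-16*9))) = 45 + 1444*(1102/(-144)) = 45 + 1444*(1102*(-1/144)) = 45 + 1444*(-551/72) = 45 - 198911/18 = -198101/18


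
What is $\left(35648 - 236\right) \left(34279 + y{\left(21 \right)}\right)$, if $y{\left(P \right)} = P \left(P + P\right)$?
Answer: $1245121332$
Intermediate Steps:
$y{\left(P \right)} = 2 P^{2}$ ($y{\left(P \right)} = P 2 P = 2 P^{2}$)
$\left(35648 - 236\right) \left(34279 + y{\left(21 \right)}\right) = \left(35648 - 236\right) \left(34279 + 2 \cdot 21^{2}\right) = 35412 \left(34279 + 2 \cdot 441\right) = 35412 \left(34279 + 882\right) = 35412 \cdot 35161 = 1245121332$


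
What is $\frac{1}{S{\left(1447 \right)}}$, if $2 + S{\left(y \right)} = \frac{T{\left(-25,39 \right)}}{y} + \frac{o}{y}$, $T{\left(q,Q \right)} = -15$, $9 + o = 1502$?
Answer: $- \frac{1447}{1416} \approx -1.0219$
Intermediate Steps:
$o = 1493$ ($o = -9 + 1502 = 1493$)
$S{\left(y \right)} = -2 + \frac{1478}{y}$ ($S{\left(y \right)} = -2 + \left(- \frac{15}{y} + \frac{1493}{y}\right) = -2 + \frac{1478}{y}$)
$\frac{1}{S{\left(1447 \right)}} = \frac{1}{-2 + \frac{1478}{1447}} = \frac{1}{- \frac{1416}{1447}} = - \frac{1447}{1416}$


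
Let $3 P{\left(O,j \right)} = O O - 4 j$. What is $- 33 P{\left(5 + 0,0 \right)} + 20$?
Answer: $-255$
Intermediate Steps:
$P{\left(O,j \right)} = - \frac{4 j}{3} + \frac{O^{2}}{3}$ ($P{\left(O,j \right)} = \frac{O O - 4 j}{3} = \frac{O^{2} - 4 j}{3} = - \frac{4 j}{3} + \frac{O^{2}}{3}$)
$- 33 P{\left(5 + 0,0 \right)} + 20 = - 33 \left(\left(- \frac{4}{3}\right) 0 + \frac{\left(5 + 0\right)^{2}}{3}\right) + 20 = - 33 \left(0 + \frac{5^{2}}{3}\right) + 20 = - 33 \left(0 + \frac{1}{3} \cdot 25\right) + 20 = - 33 \left(0 + \frac{25}{3}\right) + 20 = \left(-33\right) \frac{25}{3} + 20 = -275 + 20 = -255$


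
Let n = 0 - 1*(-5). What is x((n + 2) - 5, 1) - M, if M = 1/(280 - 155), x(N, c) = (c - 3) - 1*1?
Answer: -376/125 ≈ -3.0080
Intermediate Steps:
n = 5 (n = 0 + 5 = 5)
x(N, c) = -4 + c (x(N, c) = (-3 + c) - 1 = -4 + c)
M = 1/125 ≈ 0.0080000
x((n + 2) - 5, 1) - M = (-4 + 1) - 1*1/125 = -3 - 1/125 = -376/125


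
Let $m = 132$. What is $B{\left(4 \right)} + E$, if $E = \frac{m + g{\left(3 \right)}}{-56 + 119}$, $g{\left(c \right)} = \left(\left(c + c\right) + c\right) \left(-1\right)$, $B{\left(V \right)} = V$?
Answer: $\frac{125}{21} \approx 5.9524$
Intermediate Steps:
$g{\left(c \right)} = - 3 c$ ($g{\left(c \right)} = \left(2 c + c\right) \left(-1\right) = 3 c \left(-1\right) = - 3 c$)
$E = \frac{41}{21}$ ($E = \frac{132 - 9}{-56 + 119} = \frac{132 - 9}{63} = 123 \cdot \frac{1}{63} = \frac{41}{21} \approx 1.9524$)
$B{\left(4 \right)} + E = 4 + \frac{41}{21} = \frac{125}{21}$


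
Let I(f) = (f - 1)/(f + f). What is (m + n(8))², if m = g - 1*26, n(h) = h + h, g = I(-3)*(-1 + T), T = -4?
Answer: 1600/9 ≈ 177.78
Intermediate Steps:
I(f) = (-1 + f)/(2*f) (I(f) = (-1 + f)/((2*f)) = (-1 + f)*(1/(2*f)) = (-1 + f)/(2*f))
g = -10/3 (g = ((½)*(-1 - 3)/(-3))*(-1 - 4) = ((½)*(-⅓)*(-4))*(-5) = (⅔)*(-5) = -10/3 ≈ -3.3333)
n(h) = 2*h
m = -88/3 (m = -10/3 - 1*26 = -10/3 - 26 = -88/3 ≈ -29.333)
(m + n(8))² = (-88/3 + 2*8)² = (-88/3 + 16)² = (-40/3)² = 1600/9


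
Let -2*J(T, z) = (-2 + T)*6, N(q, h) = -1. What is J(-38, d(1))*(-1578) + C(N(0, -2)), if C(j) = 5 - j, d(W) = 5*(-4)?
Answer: -189354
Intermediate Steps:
d(W) = -20
J(T, z) = 6 - 3*T (J(T, z) = -(-2 + T)*6/2 = -(-12 + 6*T)/2 = 6 - 3*T)
J(-38, d(1))*(-1578) + C(N(0, -2)) = (6 - 3*(-38))*(-1578) + (5 - 1*(-1)) = (6 + 114)*(-1578) + (5 + 1) = 120*(-1578) + 6 = -189360 + 6 = -189354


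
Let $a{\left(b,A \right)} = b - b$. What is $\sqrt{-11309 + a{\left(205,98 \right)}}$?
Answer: $i \sqrt{11309} \approx 106.34 i$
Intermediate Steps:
$a{\left(b,A \right)} = 0$
$\sqrt{-11309 + a{\left(205,98 \right)}} = \sqrt{-11309 + 0} = \sqrt{-11309} = i \sqrt{11309}$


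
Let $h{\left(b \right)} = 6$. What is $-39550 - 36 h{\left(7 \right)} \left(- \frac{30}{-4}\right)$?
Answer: $-41170$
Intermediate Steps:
$-39550 - 36 h{\left(7 \right)} \left(- \frac{30}{-4}\right) = -39550 - 36 \cdot 6 \left(- \frac{30}{-4}\right) = -39550 - 216 \left(\left(-30\right) \left(- \frac{1}{4}\right)\right) = -39550 - 216 \cdot \frac{15}{2} = -39550 - 1620 = -41170$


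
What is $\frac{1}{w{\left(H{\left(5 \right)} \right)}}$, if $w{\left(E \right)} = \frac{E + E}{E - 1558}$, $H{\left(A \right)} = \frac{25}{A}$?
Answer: $- \frac{1553}{10} \approx -155.3$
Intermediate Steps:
$w{\left(E \right)} = \frac{2 E}{-1558 + E}$
$\frac{1}{w{\left(H{\left(5 \right)} \right)}} = \frac{1}{2 \cdot \frac{25}{5} \frac{1}{-1558 + \frac{25}{5}}} = \frac{1}{2 \cdot 25 \cdot \frac{1}{5} \frac{1}{-1558 + 25 \cdot \frac{1}{5}}} = \frac{1}{2 \cdot 5 \frac{1}{-1558 + 5}} = \frac{1}{2 \cdot 5 \frac{1}{-1553}} = \frac{1}{2 \cdot 5 \left(- \frac{1}{1553}\right)} = \frac{1}{- \frac{10}{1553}} = - \frac{1553}{10}$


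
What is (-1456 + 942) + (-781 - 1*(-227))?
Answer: -1068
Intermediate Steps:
(-1456 + 942) + (-781 - 1*(-227)) = -514 + (-781 + 227) = -514 - 554 = -1068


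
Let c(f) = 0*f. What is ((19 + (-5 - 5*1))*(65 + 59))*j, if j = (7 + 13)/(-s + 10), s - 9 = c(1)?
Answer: 22320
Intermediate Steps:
c(f) = 0
s = 9 (s = 9 + 0 = 9)
j = 20 (j = (7 + 13)/(-1*9 + 10) = 20/(-9 + 10) = 20/1 = 20*1 = 20)
((19 + (-5 - 5*1))*(65 + 59))*j = ((19 + (-5 - 5*1))*(65 + 59))*20 = ((19 + (-5 - 5))*124)*20 = ((19 - 10)*124)*20 = (9*124)*20 = 1116*20 = 22320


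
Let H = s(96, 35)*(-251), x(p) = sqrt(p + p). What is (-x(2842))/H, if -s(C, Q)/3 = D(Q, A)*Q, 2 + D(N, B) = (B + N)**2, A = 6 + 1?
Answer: -sqrt(29)/3316965 ≈ -1.6235e-6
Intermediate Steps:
x(p) = sqrt(2)*sqrt(p) (x(p) = sqrt(2*p) = sqrt(2)*sqrt(p))
A = 7
D(N, B) = -2 + (B + N)**2
s(C, Q) = -3*Q*(-2 + (7 + Q)**2) (s(C, Q) = -3*(-2 + (7 + Q)**2)*Q = -3*Q*(-2 + (7 + Q)**2))
H = 46437510 (H = -3*35*(-2 + (7 + 35)**2)*(-251) = -3*35*(-2 + 42**2)*(-251) = -3*35*(-2 + 1764)*(-251) = -3*35*1762*(-251) = -185010*(-251) = 46437510)
(-x(2842))/H = -sqrt(2)*sqrt(2842)/46437510 = -sqrt(2)*7*sqrt(58)*(1/46437510) = -14*sqrt(29)*(1/46437510) = -sqrt(29)/3316965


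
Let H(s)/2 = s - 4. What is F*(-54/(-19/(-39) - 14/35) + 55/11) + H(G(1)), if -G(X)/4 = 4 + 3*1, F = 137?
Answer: -1432053/17 ≈ -84238.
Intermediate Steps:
G(X) = -28 (G(X) = -4*(4 + 3*1) = -4*(4 + 3) = -4*7 = -28)
H(s) = -8 + 2*s (H(s) = 2*(s - 4) = 2*(-4 + s) = -8 + 2*s)
F*(-54/(-19/(-39) - 14/35) + 55/11) + H(G(1)) = 137*(-54/(-19/(-39) - 14/35) + 55/11) + (-8 + 2*(-28)) = 137*(-54/(-19*(-1/39) - 14*1/35) + 55*(1/11)) + (-8 - 56) = 137*(-54/(19/39 - 2/5) + 5) - 64 = 137*(-54/17/195 + 5) - 64 = 137*(-54*195/17 + 5) - 64 = 137*(-10530/17 + 5) - 64 = 137*(-10445/17) - 64 = -1430965/17 - 64 = -1432053/17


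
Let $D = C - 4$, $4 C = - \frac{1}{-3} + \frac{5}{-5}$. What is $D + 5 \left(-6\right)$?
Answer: $- \frac{205}{6} \approx -34.167$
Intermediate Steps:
$C = - \frac{1}{6}$ ($C = \frac{- \frac{1}{-3} + \frac{5}{-5}}{4} = \frac{\left(-1\right) \left(- \frac{1}{3}\right) + 5 \left(- \frac{1}{5}\right)}{4} = \frac{\frac{1}{3} - 1}{4} = \frac{1}{4} \left(- \frac{2}{3}\right) = - \frac{1}{6} \approx -0.16667$)
$D = - \frac{25}{6}$ ($D = - \frac{1}{6} - 4 = - \frac{25}{6} \approx -4.1667$)
$D + 5 \left(-6\right) = - \frac{25}{6} + 5 \left(-6\right) = - \frac{25}{6} - 30 = - \frac{205}{6}$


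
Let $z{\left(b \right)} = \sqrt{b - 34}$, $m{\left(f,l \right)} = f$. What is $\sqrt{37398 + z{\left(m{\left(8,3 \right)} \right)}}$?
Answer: $\sqrt{37398 + i \sqrt{26}} \approx 193.39 + 0.013 i$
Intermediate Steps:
$z{\left(b \right)} = \sqrt{-34 + b}$
$\sqrt{37398 + z{\left(m{\left(8,3 \right)} \right)}} = \sqrt{37398 + \sqrt{-34 + 8}} = \sqrt{37398 + \sqrt{-26}} = \sqrt{37398 + i \sqrt{26}}$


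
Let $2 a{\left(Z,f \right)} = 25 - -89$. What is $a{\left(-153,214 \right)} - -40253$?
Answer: $40310$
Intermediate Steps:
$a{\left(Z,f \right)} = 57$ ($a{\left(Z,f \right)} = \frac{25 - -89}{2} = \frac{25 + 89}{2} = \frac{1}{2} \cdot 114 = 57$)
$a{\left(-153,214 \right)} - -40253 = 57 - -40253 = 57 + 40253 = 40310$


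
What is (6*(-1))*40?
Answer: -240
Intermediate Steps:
(6*(-1))*40 = -6*40 = -240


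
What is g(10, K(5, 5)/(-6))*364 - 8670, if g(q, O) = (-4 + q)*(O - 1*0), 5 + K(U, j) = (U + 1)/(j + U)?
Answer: -35342/5 ≈ -7068.4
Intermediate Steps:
K(U, j) = -5 + (1 + U)/(U + j) (K(U, j) = -5 + (U + 1)/(j + U) = -5 + (1 + U)/(U + j))
g(q, O) = O*(-4 + q) (g(q, O) = (-4 + q)*(O + 0) = (-4 + q)*O = O*(-4 + q))
g(10, K(5, 5)/(-6))*364 - 8670 = ((((1 - 5*5 - 4*5)/(5 + 5))/(-6))*(-4 + 10))*364 - 8670 = ((((1 - 25 - 20)/10)*(-⅙))*6)*364 - 8670 = ((((⅒)*(-44))*(-⅙))*6)*364 - 8670 = (-22/5*(-⅙)*6)*364 - 8670 = ((11/15)*6)*364 - 8670 = (22/5)*364 - 8670 = 8008/5 - 8670 = -35342/5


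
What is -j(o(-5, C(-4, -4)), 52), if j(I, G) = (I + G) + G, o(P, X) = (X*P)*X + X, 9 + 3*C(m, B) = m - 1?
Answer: 86/9 ≈ 9.5556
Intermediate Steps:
C(m, B) = -10/3 + m/3 (C(m, B) = -3 + (m - 1)/3 = -3 + (-1 + m)/3 = -3 + (-⅓ + m/3) = -10/3 + m/3)
o(P, X) = X + P*X² (o(P, X) = (P*X)*X + X = P*X² + X = X + P*X²)
j(I, G) = I + 2*G (j(I, G) = (G + I) + G = I + 2*G)
-j(o(-5, C(-4, -4)), 52) = -((-10/3 + (⅓)*(-4))*(1 - 5*(-10/3 + (⅓)*(-4))) + 2*52) = -((-10/3 - 4/3)*(1 - 5*(-10/3 - 4/3)) + 104) = -(-14*(1 - 5*(-14/3))/3 + 104) = -(-14*(1 + 70/3)/3 + 104) = -(-14/3*73/3 + 104) = -(-1022/9 + 104) = -1*(-86/9) = 86/9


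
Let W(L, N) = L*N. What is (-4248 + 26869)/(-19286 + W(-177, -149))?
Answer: 22621/7087 ≈ 3.1919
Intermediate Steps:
(-4248 + 26869)/(-19286 + W(-177, -149)) = (-4248 + 26869)/(-19286 - 177*(-149)) = 22621/(-19286 + 26373) = 22621/7087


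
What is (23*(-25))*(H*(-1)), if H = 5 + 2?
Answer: 4025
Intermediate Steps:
H = 7
(23*(-25))*(H*(-1)) = (23*(-25))*(7*(-1)) = -575*(-7) = 4025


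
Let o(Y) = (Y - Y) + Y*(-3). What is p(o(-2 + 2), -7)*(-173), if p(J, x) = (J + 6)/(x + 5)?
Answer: 519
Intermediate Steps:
o(Y) = -3*Y (o(Y) = 0 - 3*Y = -3*Y)
p(J, x) = (6 + J)/(5 + x)
p(o(-2 + 2), -7)*(-173) = ((6 - 3*(-2 + 2))/(5 - 7))*(-173) = ((6 - 3*0)/(-2))*(-173) = -(6 + 0)/2*(-173) = -1/2*6*(-173) = -3*(-173) = 519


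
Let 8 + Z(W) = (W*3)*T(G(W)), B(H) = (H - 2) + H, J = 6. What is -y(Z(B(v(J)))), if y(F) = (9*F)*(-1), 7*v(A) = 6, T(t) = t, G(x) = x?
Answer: -3420/49 ≈ -69.796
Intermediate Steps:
v(A) = 6/7 (v(A) = (⅐)*6 = 6/7)
B(H) = -2 + 2*H (B(H) = (-2 + H) + H = -2 + 2*H)
Z(W) = -8 + 3*W² (Z(W) = -8 + (W*3)*W = -8 + (3*W)*W = -8 + 3*W²)
y(F) = -9*F
-y(Z(B(v(J)))) = -(-9)*(-8 + 3*(-2 + 2*(6/7))²) = -(-9)*(-8 + 3*(-2 + 12/7)²) = -(-9)*(-8 + 3*(-2/7)²) = -(-9)*(-8 + 3*(4/49)) = -(-9)*(-8 + 12/49) = -(-9)*(-380)/49 = -1*3420/49 = -3420/49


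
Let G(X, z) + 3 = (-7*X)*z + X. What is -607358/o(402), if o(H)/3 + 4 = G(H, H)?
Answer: 607358/3392499 ≈ 0.17903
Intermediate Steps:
G(X, z) = -3 + X - 7*X*z (G(X, z) = -3 + ((-7*X)*z + X) = -3 + (-7*X*z + X) = -3 + (X - 7*X*z) = -3 + X - 7*X*z)
o(H) = -21 - 21*H² + 3*H (o(H) = -12 + 3*(-3 + H - 7*H*H) = -12 + 3*(-3 + H - 7*H²) = -12 + (-9 - 21*H² + 3*H) = -21 - 21*H² + 3*H)
-607358/o(402) = -607358/(-21 - 21*402² + 3*402) = -607358/(-21 - 21*161604 + 1206) = -607358/(-21 - 3393684 + 1206) = -607358/(-3392499) = -607358*(-1/3392499) = 607358/3392499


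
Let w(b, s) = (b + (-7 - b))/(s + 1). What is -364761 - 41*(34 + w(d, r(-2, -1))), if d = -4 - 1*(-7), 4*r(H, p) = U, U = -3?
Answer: -365007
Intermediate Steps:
r(H, p) = -¾ (r(H, p) = (¼)*(-3) = -¾)
d = 3 (d = -4 + 7 = 3)
w(b, s) = -7/(1 + s)
-364761 - 41*(34 + w(d, r(-2, -1))) = -364761 - 41*(34 - 7/(1 - ¾)) = -364761 - 41*(34 - 7/¼) = -364761 - 41*(34 - 7*4) = -364761 - 41*(34 - 28) = -364761 - 41*6 = -364761 - 246 = -365007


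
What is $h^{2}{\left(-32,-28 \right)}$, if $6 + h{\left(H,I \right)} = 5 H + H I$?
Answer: $532900$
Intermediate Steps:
$h{\left(H,I \right)} = -6 + 5 H + H I$ ($h{\left(H,I \right)} = -6 + \left(5 H + H I\right) = -6 + 5 H + H I$)
$h^{2}{\left(-32,-28 \right)} = \left(-6 + 5 \left(-32\right) - -896\right)^{2} = \left(-6 - 160 + 896\right)^{2} = 730^{2} = 532900$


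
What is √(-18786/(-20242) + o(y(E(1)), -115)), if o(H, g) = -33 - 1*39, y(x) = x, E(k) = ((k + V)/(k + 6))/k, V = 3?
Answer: I*√7280227599/10121 ≈ 8.4304*I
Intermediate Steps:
E(k) = (3 + k)/(k*(6 + k)) (E(k) = ((k + 3)/(k + 6))/k = ((3 + k)/(6 + k))/k = (3 + k)/(k*(6 + k)))
o(H, g) = -72 (o(H, g) = -33 - 39 = -72)
√(-18786/(-20242) + o(y(E(1)), -115)) = √(-18786/(-20242) - 72) = √(-18786*(-1/20242) - 72) = √(9393/10121 - 72) = √(-719319/10121) = I*√7280227599/10121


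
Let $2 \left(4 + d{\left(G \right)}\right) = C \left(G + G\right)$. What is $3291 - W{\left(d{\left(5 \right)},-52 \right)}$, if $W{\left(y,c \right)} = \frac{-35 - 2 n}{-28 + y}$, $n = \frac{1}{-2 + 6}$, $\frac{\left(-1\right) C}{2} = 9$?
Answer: $\frac{802933}{244} \approx 3290.7$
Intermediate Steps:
$C = -18$ ($C = \left(-2\right) 9 = -18$)
$n = \frac{1}{4} \approx 0.25$
$d{\left(G \right)} = -4 - 18 G$ ($d{\left(G \right)} = -4 + \frac{\left(-18\right) \left(G + G\right)}{2} = -4 + \frac{\left(-18\right) 2 G}{2} = -4 + \frac{\left(-36\right) G}{2} = -4 - 18 G$)
$W{\left(y,c \right)} = - \frac{71}{2 \left(-28 + y\right)}$ ($W{\left(y,c \right)} = \frac{-35 - \frac{1}{2}}{-28 + y} = - \frac{71}{2 \left(-28 + y\right)}$)
$3291 - W{\left(d{\left(5 \right)},-52 \right)} = 3291 - - \frac{71}{-56 + 2 \left(-4 - 90\right)} = 3291 - - \frac{71}{-56 + 2 \left(-94\right)} = 3291 - - \frac{71}{-56 - 188} = 3291 - - \frac{71}{-244} = 3291 - \left(-71\right) \left(- \frac{1}{244}\right) = 3291 - \frac{71}{244} = \frac{802933}{244}$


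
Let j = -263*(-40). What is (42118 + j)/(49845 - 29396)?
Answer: 52638/20449 ≈ 2.5741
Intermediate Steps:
j = 10520
(42118 + j)/(49845 - 29396) = (42118 + 10520)/(49845 - 29396) = 52638/20449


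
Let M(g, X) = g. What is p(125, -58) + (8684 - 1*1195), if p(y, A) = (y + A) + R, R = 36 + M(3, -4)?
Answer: 7595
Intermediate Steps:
R = 39 (R = 36 + 3 = 39)
p(y, A) = 39 + A + y (p(y, A) = (y + A) + 39 = (A + y) + 39 = 39 + A + y)
p(125, -58) + (8684 - 1*1195) = (39 - 58 + 125) + (8684 - 1*1195) = 106 + (8684 - 1195) = 106 + 7489 = 7595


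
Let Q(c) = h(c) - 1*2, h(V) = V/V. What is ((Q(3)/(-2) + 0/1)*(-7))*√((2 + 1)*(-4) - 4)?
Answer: -14*I ≈ -14.0*I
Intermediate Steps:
h(V) = 1
Q(c) = -1 (Q(c) = 1 - 1*2 = 1 - 2 = -1)
((Q(3)/(-2) + 0/1)*(-7))*√((2 + 1)*(-4) - 4) = ((-1/(-2) + 0/1)*(-7))*√((2 + 1)*(-4) - 4) = ((-1*(-½) + 0*1)*(-7))*√(3*(-4) - 4) = ((½ + 0)*(-7))*√(-12 - 4) = ((½)*(-7))*√(-16) = -14*I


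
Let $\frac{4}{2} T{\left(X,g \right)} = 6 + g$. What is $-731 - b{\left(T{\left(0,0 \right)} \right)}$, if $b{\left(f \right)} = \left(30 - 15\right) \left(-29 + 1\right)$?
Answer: $-311$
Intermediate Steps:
$T{\left(X,g \right)} = 3 + \frac{g}{2}$ ($T{\left(X,g \right)} = \frac{6 + g}{2} = 3 + \frac{g}{2}$)
$b{\left(f \right)} = -420$ ($b{\left(f \right)} = 15 \left(-28\right) = -420$)
$-731 - b{\left(T{\left(0,0 \right)} \right)} = -731 - -420 = -731 + 420 = -311$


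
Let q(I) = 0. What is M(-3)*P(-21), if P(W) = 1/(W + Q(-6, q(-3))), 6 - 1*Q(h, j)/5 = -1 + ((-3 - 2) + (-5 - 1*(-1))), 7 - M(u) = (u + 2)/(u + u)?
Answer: 41/354 ≈ 0.11582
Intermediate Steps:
M(u) = 7 - (2 + u)/(2*u) (M(u) = 7 - (u + 2)/(u + u) = 7 - (2 + u)/(2*u))
Q(h, j) = 80 (Q(h, j) = 30 - 5*(-1 + ((-3 - 2) + (-5 - 1*(-1)))) = 30 - 5*(-1 + (-5 + (-5 + 1))) = 30 - 5*(-1 + (-5 - 4)) = 30 - 5*(-1 - 9) = 30 - 5*(-10) = 30 + 50 = 80)
P(W) = 1/(80 + W) (P(W) = 1/(W + 80) = 1/(80 + W))
M(-3)*P(-21) = (13/2 - 1/(-3))/(80 - 21) = (13/2 - 1*(-⅓))/59 = (13/2 + ⅓)*(1/59) = (41/6)*(1/59) = 41/354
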